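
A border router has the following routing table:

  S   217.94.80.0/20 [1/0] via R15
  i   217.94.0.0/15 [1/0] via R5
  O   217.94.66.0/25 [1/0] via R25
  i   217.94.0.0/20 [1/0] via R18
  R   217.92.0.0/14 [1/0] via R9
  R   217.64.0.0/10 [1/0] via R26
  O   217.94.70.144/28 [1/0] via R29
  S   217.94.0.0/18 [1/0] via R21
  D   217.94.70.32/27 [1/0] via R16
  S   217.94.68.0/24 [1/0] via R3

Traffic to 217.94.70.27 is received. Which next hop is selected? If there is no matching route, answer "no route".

Routes whose prefix contains 217.94.70.27:
  217.64.0.0/10 (217.64.0.0 - 217.127.255.255) -> R26
  217.92.0.0/14 (217.92.0.0 - 217.95.255.255) -> R9
  217.94.0.0/15 (217.94.0.0 - 217.95.255.255) -> R5
More-specific entries that do NOT match:
  217.94.70.144/28 (217.94.70.144 - 217.94.70.159) does not contain 217.94.70.27
  217.94.70.32/27 (217.94.70.32 - 217.94.70.63) does not contain 217.94.70.27
  217.94.66.0/25 (217.94.66.0 - 217.94.66.127) does not contain 217.94.70.27
  217.94.68.0/24 (217.94.68.0 - 217.94.68.255) does not contain 217.94.70.27
  217.94.80.0/20 (217.94.80.0 - 217.94.95.255) does not contain 217.94.70.27
  217.94.0.0/20 (217.94.0.0 - 217.94.15.255) does not contain 217.94.70.27
  217.94.0.0/18 (217.94.0.0 - 217.94.63.255) does not contain 217.94.70.27
Longest matching prefix is /15 -> next hop R5.

R5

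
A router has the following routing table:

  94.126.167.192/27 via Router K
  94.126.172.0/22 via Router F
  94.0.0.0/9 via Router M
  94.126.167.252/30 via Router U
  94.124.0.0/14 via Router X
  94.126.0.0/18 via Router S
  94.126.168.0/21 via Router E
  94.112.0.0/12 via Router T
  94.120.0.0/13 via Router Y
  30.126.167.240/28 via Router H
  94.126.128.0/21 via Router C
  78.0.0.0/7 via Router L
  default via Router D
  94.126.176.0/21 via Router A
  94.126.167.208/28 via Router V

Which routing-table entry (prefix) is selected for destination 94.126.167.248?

94.124.0.0/14

Entries matching 94.126.167.248:
  0.0.0.0/0 (default, matches everything)
  94.0.0.0/9 (94.0.0.0 - 94.127.255.255)
  94.112.0.0/12 (94.112.0.0 - 94.127.255.255)
  94.120.0.0/13 (94.120.0.0 - 94.127.255.255)
  94.124.0.0/14 (94.124.0.0 - 94.127.255.255)
Most specific is 94.124.0.0/14.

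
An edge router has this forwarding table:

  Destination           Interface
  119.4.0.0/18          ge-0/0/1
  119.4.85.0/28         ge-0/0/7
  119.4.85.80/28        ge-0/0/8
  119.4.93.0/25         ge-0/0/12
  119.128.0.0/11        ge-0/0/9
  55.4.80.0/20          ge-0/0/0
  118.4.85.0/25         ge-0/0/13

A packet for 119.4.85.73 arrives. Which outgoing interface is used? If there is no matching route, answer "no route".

no route

No entry's prefix contains 119.4.85.73; there is no default route.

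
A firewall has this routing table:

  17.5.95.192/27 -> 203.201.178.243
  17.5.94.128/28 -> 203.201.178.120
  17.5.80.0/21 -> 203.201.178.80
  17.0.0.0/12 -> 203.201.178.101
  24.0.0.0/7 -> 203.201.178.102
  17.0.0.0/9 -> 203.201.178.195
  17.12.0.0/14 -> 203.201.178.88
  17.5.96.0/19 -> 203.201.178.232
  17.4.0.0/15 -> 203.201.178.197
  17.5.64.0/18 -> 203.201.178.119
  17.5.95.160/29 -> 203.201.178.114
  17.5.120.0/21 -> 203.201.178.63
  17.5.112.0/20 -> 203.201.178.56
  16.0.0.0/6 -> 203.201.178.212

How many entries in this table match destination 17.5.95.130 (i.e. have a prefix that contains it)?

Prefixes containing 17.5.95.130:
  16.0.0.0/6 (16.0.0.0 - 19.255.255.255)
  17.0.0.0/9 (17.0.0.0 - 17.127.255.255)
  17.0.0.0/12 (17.0.0.0 - 17.15.255.255)
  17.4.0.0/15 (17.4.0.0 - 17.5.255.255)
  17.5.64.0/18 (17.5.64.0 - 17.5.127.255)
Total matching entries: 5.

5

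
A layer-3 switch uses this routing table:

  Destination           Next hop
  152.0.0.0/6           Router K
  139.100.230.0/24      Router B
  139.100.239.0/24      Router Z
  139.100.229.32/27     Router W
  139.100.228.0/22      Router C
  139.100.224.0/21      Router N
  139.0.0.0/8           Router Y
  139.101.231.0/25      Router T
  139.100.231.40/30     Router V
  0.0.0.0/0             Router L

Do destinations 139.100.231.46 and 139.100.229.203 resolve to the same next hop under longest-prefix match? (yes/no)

yes

139.100.231.46: longest match 139.100.228.0/22 -> Router C
139.100.229.203: longest match 139.100.228.0/22 -> Router C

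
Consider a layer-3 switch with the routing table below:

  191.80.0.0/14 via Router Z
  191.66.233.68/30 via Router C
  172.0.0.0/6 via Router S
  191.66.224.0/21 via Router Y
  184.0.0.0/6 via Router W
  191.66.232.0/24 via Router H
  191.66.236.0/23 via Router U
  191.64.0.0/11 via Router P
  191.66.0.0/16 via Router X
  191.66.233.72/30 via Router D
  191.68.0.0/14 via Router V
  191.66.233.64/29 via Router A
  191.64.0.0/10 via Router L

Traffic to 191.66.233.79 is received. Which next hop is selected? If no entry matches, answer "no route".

Routes whose prefix contains 191.66.233.79:
  191.64.0.0/10 (191.64.0.0 - 191.127.255.255) -> Router L
  191.64.0.0/11 (191.64.0.0 - 191.95.255.255) -> Router P
  191.66.0.0/16 (191.66.0.0 - 191.66.255.255) -> Router X
More-specific entries that do NOT match:
  191.66.233.68/30 (191.66.233.68 - 191.66.233.71) does not contain 191.66.233.79
  191.66.233.72/30 (191.66.233.72 - 191.66.233.75) does not contain 191.66.233.79
  191.66.233.64/29 (191.66.233.64 - 191.66.233.71) does not contain 191.66.233.79
  191.66.232.0/24 (191.66.232.0 - 191.66.232.255) does not contain 191.66.233.79
  191.66.236.0/23 (191.66.236.0 - 191.66.237.255) does not contain 191.66.233.79
  191.66.224.0/21 (191.66.224.0 - 191.66.231.255) does not contain 191.66.233.79
Longest matching prefix is /16 -> next hop Router X.

Router X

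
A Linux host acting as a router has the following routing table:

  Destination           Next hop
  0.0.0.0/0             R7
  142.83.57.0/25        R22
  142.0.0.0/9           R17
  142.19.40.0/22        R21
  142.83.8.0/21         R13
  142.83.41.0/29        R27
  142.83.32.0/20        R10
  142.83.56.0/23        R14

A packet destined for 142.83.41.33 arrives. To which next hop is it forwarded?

Routes whose prefix contains 142.83.41.33:
  0.0.0.0/0 (default, matches everything) -> R7
  142.0.0.0/9 (142.0.0.0 - 142.127.255.255) -> R17
  142.83.32.0/20 (142.83.32.0 - 142.83.47.255) -> R10
More-specific entries that do NOT match:
  142.83.41.0/29 (142.83.41.0 - 142.83.41.7) does not contain 142.83.41.33
  142.83.57.0/25 (142.83.57.0 - 142.83.57.127) does not contain 142.83.41.33
  142.83.56.0/23 (142.83.56.0 - 142.83.57.255) does not contain 142.83.41.33
  142.19.40.0/22 (142.19.40.0 - 142.19.43.255) does not contain 142.83.41.33
  142.83.8.0/21 (142.83.8.0 - 142.83.15.255) does not contain 142.83.41.33
Longest matching prefix is /20 -> next hop R10.

R10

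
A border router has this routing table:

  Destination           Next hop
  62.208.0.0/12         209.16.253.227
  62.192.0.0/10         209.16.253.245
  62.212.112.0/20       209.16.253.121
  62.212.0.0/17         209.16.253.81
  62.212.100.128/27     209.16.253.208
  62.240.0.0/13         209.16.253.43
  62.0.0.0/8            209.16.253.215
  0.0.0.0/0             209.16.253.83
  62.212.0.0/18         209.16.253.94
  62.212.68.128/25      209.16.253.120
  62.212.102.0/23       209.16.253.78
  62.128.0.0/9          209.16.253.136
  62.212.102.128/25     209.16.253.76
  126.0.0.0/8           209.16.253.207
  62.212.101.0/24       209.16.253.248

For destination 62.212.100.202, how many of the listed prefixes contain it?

Prefixes containing 62.212.100.202:
  0.0.0.0/0 (default, matches everything)
  62.0.0.0/8 (62.0.0.0 - 62.255.255.255)
  62.128.0.0/9 (62.128.0.0 - 62.255.255.255)
  62.192.0.0/10 (62.192.0.0 - 62.255.255.255)
  62.208.0.0/12 (62.208.0.0 - 62.223.255.255)
  62.212.0.0/17 (62.212.0.0 - 62.212.127.255)
Total matching entries: 6.

6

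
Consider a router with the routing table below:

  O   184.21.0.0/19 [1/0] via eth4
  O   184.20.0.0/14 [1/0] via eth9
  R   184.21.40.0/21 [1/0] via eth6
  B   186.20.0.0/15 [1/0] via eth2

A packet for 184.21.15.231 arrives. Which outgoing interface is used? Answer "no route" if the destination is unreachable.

Routes whose prefix contains 184.21.15.231:
  184.20.0.0/14 (184.20.0.0 - 184.23.255.255) -> eth9
  184.21.0.0/19 (184.21.0.0 - 184.21.31.255) -> eth4
More-specific entries that do NOT match:
  184.21.40.0/21 (184.21.40.0 - 184.21.47.255) does not contain 184.21.15.231
Longest matching prefix is /19 -> interface eth4.

eth4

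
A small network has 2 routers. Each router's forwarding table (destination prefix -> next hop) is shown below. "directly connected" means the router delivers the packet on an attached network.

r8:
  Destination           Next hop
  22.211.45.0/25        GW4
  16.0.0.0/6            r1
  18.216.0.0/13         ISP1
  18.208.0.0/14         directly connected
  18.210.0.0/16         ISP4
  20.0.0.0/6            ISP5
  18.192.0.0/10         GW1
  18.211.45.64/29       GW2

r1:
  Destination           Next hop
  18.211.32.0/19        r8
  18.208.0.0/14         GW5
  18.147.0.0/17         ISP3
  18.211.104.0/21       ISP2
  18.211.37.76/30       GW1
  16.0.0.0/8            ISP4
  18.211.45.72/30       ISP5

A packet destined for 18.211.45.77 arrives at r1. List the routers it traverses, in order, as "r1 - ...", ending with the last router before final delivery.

r1 - r8

At r1: longest match for 18.211.45.77 is 18.211.32.0/19 -> r8
At r8: longest match for 18.211.45.77 is 18.208.0.0/14 -> directly connected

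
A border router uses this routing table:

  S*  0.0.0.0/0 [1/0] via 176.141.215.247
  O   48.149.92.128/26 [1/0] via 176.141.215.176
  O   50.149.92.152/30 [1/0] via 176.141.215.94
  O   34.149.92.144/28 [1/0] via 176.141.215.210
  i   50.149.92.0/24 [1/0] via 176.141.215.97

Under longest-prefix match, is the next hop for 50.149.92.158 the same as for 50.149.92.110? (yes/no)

50.149.92.158: longest match 50.149.92.0/24 -> 176.141.215.97
50.149.92.110: longest match 50.149.92.0/24 -> 176.141.215.97

yes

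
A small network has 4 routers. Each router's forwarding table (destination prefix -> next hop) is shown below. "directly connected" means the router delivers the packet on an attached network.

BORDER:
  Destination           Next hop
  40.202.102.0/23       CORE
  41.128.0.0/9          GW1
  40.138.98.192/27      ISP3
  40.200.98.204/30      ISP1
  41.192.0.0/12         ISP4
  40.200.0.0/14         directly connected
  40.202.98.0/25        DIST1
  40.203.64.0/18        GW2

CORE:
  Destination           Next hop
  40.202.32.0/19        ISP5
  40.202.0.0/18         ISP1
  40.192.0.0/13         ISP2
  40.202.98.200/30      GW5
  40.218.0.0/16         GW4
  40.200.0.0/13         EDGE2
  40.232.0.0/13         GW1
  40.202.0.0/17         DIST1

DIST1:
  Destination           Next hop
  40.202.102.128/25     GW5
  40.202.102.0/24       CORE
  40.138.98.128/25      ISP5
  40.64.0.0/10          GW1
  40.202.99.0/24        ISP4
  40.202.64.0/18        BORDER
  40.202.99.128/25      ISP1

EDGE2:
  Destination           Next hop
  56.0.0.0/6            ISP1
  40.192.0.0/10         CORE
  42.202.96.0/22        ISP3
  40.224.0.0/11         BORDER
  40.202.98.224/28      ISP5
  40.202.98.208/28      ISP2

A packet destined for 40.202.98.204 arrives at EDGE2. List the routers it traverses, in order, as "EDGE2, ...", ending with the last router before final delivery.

EDGE2, CORE, DIST1, BORDER

At EDGE2: longest match for 40.202.98.204 is 40.192.0.0/10 -> CORE
At CORE: longest match for 40.202.98.204 is 40.202.0.0/17 -> DIST1
At DIST1: longest match for 40.202.98.204 is 40.202.64.0/18 -> BORDER
At BORDER: longest match for 40.202.98.204 is 40.200.0.0/14 -> directly connected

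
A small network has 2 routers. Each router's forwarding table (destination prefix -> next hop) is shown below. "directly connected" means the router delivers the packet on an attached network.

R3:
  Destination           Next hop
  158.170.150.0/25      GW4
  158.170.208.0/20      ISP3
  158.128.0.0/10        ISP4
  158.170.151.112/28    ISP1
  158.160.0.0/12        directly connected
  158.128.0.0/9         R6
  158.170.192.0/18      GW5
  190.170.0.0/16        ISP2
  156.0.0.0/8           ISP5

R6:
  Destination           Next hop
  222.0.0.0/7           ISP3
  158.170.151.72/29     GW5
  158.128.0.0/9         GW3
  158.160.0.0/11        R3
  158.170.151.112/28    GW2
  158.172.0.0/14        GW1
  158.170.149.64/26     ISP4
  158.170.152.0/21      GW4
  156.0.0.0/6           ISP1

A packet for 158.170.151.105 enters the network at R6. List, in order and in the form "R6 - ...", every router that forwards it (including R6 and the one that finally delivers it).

At R6: longest match for 158.170.151.105 is 158.160.0.0/11 -> R3
At R3: longest match for 158.170.151.105 is 158.160.0.0/12 -> directly connected

R6 - R3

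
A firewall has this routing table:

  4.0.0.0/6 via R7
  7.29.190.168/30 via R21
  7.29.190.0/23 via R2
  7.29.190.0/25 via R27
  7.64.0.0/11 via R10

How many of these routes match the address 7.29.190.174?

Prefixes containing 7.29.190.174:
  4.0.0.0/6 (4.0.0.0 - 7.255.255.255)
  7.29.190.0/23 (7.29.190.0 - 7.29.191.255)
Total matching entries: 2.

2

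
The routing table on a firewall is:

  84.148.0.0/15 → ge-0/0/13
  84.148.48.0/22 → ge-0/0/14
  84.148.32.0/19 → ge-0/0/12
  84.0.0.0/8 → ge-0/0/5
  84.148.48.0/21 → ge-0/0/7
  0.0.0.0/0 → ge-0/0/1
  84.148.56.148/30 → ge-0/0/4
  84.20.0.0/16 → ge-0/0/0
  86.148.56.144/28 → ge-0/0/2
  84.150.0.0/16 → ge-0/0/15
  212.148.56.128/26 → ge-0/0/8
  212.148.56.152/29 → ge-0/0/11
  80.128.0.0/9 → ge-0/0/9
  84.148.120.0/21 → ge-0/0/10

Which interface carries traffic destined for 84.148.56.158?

Routes whose prefix contains 84.148.56.158:
  0.0.0.0/0 (default, matches everything) -> ge-0/0/1
  84.0.0.0/8 (84.0.0.0 - 84.255.255.255) -> ge-0/0/5
  84.148.0.0/15 (84.148.0.0 - 84.149.255.255) -> ge-0/0/13
  84.148.32.0/19 (84.148.32.0 - 84.148.63.255) -> ge-0/0/12
More-specific entries that do NOT match:
  84.148.56.148/30 (84.148.56.148 - 84.148.56.151) does not contain 84.148.56.158
  212.148.56.152/29 (212.148.56.152 - 212.148.56.159) does not contain 84.148.56.158
  86.148.56.144/28 (86.148.56.144 - 86.148.56.159) does not contain 84.148.56.158
  212.148.56.128/26 (212.148.56.128 - 212.148.56.191) does not contain 84.148.56.158
  84.148.48.0/22 (84.148.48.0 - 84.148.51.255) does not contain 84.148.56.158
  84.148.48.0/21 (84.148.48.0 - 84.148.55.255) does not contain 84.148.56.158
  84.148.120.0/21 (84.148.120.0 - 84.148.127.255) does not contain 84.148.56.158
Longest matching prefix is /19 -> interface ge-0/0/12.

ge-0/0/12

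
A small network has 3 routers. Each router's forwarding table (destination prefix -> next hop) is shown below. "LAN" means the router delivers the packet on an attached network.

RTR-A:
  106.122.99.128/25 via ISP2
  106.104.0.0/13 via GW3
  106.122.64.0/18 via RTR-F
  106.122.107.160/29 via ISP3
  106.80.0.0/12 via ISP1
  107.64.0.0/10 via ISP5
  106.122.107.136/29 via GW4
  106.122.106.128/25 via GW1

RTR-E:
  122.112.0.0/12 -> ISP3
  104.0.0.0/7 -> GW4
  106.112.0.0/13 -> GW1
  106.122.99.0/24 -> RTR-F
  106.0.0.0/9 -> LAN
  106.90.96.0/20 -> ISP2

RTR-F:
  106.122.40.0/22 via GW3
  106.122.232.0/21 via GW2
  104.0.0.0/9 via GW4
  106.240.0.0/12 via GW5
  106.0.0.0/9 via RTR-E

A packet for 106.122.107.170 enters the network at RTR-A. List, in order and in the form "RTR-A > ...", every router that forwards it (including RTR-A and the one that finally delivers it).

RTR-A > RTR-F > RTR-E

At RTR-A: longest match for 106.122.107.170 is 106.122.64.0/18 -> RTR-F
At RTR-F: longest match for 106.122.107.170 is 106.0.0.0/9 -> RTR-E
At RTR-E: longest match for 106.122.107.170 is 106.0.0.0/9 -> LAN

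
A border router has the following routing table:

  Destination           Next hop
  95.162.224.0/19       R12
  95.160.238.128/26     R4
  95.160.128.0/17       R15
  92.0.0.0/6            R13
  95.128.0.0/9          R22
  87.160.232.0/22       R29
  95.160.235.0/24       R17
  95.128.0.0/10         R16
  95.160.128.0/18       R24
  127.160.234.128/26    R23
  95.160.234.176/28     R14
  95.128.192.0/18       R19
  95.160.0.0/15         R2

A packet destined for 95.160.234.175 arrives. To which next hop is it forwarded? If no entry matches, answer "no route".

R15

Routes whose prefix contains 95.160.234.175:
  92.0.0.0/6 (92.0.0.0 - 95.255.255.255) -> R13
  95.128.0.0/9 (95.128.0.0 - 95.255.255.255) -> R22
  95.128.0.0/10 (95.128.0.0 - 95.191.255.255) -> R16
  95.160.0.0/15 (95.160.0.0 - 95.161.255.255) -> R2
  95.160.128.0/17 (95.160.128.0 - 95.160.255.255) -> R15
More-specific entries that do NOT match:
  95.160.234.176/28 (95.160.234.176 - 95.160.234.191) does not contain 95.160.234.175
  95.160.238.128/26 (95.160.238.128 - 95.160.238.191) does not contain 95.160.234.175
  127.160.234.128/26 (127.160.234.128 - 127.160.234.191) does not contain 95.160.234.175
  95.160.235.0/24 (95.160.235.0 - 95.160.235.255) does not contain 95.160.234.175
  87.160.232.0/22 (87.160.232.0 - 87.160.235.255) does not contain 95.160.234.175
  95.162.224.0/19 (95.162.224.0 - 95.162.255.255) does not contain 95.160.234.175
  95.160.128.0/18 (95.160.128.0 - 95.160.191.255) does not contain 95.160.234.175
  95.128.192.0/18 (95.128.192.0 - 95.128.255.255) does not contain 95.160.234.175
Longest matching prefix is /17 -> next hop R15.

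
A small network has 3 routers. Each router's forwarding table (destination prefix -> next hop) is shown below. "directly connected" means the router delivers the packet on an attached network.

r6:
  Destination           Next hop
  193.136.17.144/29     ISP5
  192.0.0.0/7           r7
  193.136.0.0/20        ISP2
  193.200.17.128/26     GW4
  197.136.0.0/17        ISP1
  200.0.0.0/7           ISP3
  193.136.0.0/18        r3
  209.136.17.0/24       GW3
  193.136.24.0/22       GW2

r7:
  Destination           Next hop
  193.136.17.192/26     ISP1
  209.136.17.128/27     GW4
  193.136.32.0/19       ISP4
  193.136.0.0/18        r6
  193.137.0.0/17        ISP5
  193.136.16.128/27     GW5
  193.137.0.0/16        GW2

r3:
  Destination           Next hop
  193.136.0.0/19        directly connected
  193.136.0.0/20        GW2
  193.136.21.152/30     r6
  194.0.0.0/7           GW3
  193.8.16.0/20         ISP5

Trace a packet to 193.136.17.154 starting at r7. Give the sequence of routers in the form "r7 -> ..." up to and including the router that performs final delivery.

r7 -> r6 -> r3

At r7: longest match for 193.136.17.154 is 193.136.0.0/18 -> r6
At r6: longest match for 193.136.17.154 is 193.136.0.0/18 -> r3
At r3: longest match for 193.136.17.154 is 193.136.0.0/19 -> directly connected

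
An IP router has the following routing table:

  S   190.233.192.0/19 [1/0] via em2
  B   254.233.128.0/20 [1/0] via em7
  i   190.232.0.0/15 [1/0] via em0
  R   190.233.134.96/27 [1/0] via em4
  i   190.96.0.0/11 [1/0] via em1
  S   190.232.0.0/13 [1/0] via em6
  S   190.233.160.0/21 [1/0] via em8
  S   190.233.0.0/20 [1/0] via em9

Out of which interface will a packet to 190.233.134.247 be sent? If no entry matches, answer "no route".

Routes whose prefix contains 190.233.134.247:
  190.232.0.0/13 (190.232.0.0 - 190.239.255.255) -> em6
  190.232.0.0/15 (190.232.0.0 - 190.233.255.255) -> em0
More-specific entries that do NOT match:
  190.233.134.96/27 (190.233.134.96 - 190.233.134.127) does not contain 190.233.134.247
  190.233.160.0/21 (190.233.160.0 - 190.233.167.255) does not contain 190.233.134.247
  254.233.128.0/20 (254.233.128.0 - 254.233.143.255) does not contain 190.233.134.247
  190.233.0.0/20 (190.233.0.0 - 190.233.15.255) does not contain 190.233.134.247
  190.233.192.0/19 (190.233.192.0 - 190.233.223.255) does not contain 190.233.134.247
Longest matching prefix is /15 -> interface em0.

em0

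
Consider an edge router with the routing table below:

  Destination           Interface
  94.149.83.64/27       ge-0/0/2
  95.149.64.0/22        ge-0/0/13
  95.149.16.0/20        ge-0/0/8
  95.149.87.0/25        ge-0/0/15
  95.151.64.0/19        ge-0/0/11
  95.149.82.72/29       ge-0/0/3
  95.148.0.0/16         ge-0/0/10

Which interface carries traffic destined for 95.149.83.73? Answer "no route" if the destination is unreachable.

No entry's prefix contains 95.149.83.73; there is no default route.

no route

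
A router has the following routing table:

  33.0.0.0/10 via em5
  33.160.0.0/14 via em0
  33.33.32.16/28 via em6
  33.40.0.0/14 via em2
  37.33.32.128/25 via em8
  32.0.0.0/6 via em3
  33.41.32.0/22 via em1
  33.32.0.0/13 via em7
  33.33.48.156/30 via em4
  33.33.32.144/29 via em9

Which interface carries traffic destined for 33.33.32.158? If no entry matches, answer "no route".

em7

Routes whose prefix contains 33.33.32.158:
  32.0.0.0/6 (32.0.0.0 - 35.255.255.255) -> em3
  33.0.0.0/10 (33.0.0.0 - 33.63.255.255) -> em5
  33.32.0.0/13 (33.32.0.0 - 33.39.255.255) -> em7
More-specific entries that do NOT match:
  33.33.48.156/30 (33.33.48.156 - 33.33.48.159) does not contain 33.33.32.158
  33.33.32.144/29 (33.33.32.144 - 33.33.32.151) does not contain 33.33.32.158
  33.33.32.16/28 (33.33.32.16 - 33.33.32.31) does not contain 33.33.32.158
  37.33.32.128/25 (37.33.32.128 - 37.33.32.255) does not contain 33.33.32.158
  33.41.32.0/22 (33.41.32.0 - 33.41.35.255) does not contain 33.33.32.158
  33.160.0.0/14 (33.160.0.0 - 33.163.255.255) does not contain 33.33.32.158
  33.40.0.0/14 (33.40.0.0 - 33.43.255.255) does not contain 33.33.32.158
Longest matching prefix is /13 -> interface em7.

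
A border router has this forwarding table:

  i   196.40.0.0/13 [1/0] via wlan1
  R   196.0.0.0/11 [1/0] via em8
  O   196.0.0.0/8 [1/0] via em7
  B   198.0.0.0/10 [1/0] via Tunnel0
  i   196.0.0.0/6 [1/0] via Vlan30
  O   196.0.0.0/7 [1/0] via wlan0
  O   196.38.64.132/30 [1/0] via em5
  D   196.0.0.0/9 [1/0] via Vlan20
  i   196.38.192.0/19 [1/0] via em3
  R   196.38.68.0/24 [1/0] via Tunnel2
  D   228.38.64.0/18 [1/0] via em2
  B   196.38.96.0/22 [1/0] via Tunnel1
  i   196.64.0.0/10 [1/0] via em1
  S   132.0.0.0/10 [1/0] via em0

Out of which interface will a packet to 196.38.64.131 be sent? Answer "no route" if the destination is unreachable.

Vlan20

Routes whose prefix contains 196.38.64.131:
  196.0.0.0/6 (196.0.0.0 - 199.255.255.255) -> Vlan30
  196.0.0.0/7 (196.0.0.0 - 197.255.255.255) -> wlan0
  196.0.0.0/8 (196.0.0.0 - 196.255.255.255) -> em7
  196.0.0.0/9 (196.0.0.0 - 196.127.255.255) -> Vlan20
More-specific entries that do NOT match:
  196.38.64.132/30 (196.38.64.132 - 196.38.64.135) does not contain 196.38.64.131
  196.38.68.0/24 (196.38.68.0 - 196.38.68.255) does not contain 196.38.64.131
  196.38.96.0/22 (196.38.96.0 - 196.38.99.255) does not contain 196.38.64.131
  196.38.192.0/19 (196.38.192.0 - 196.38.223.255) does not contain 196.38.64.131
  228.38.64.0/18 (228.38.64.0 - 228.38.127.255) does not contain 196.38.64.131
  196.40.0.0/13 (196.40.0.0 - 196.47.255.255) does not contain 196.38.64.131
  196.0.0.0/11 (196.0.0.0 - 196.31.255.255) does not contain 196.38.64.131
  198.0.0.0/10 (198.0.0.0 - 198.63.255.255) does not contain 196.38.64.131
  196.64.0.0/10 (196.64.0.0 - 196.127.255.255) does not contain 196.38.64.131
  132.0.0.0/10 (132.0.0.0 - 132.63.255.255) does not contain 196.38.64.131
Longest matching prefix is /9 -> interface Vlan20.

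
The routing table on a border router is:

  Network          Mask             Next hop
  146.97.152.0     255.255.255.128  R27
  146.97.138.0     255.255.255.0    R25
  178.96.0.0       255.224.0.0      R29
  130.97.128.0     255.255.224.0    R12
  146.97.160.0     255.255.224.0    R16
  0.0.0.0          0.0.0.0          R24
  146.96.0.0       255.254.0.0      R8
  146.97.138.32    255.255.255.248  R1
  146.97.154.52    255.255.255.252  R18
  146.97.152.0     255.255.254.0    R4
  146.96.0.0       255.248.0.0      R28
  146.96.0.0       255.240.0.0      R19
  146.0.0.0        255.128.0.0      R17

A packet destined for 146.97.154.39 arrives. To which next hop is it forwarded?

Routes whose prefix contains 146.97.154.39:
  0.0.0.0/0 (default, matches everything) -> R24
  146.0.0.0/9 (146.0.0.0 - 146.127.255.255) -> R17
  146.96.0.0/12 (146.96.0.0 - 146.111.255.255) -> R19
  146.96.0.0/13 (146.96.0.0 - 146.103.255.255) -> R28
  146.96.0.0/15 (146.96.0.0 - 146.97.255.255) -> R8
More-specific entries that do NOT match:
  146.97.154.52/30 (146.97.154.52 - 146.97.154.55) does not contain 146.97.154.39
  146.97.138.32/29 (146.97.138.32 - 146.97.138.39) does not contain 146.97.154.39
  146.97.152.0/25 (146.97.152.0 - 146.97.152.127) does not contain 146.97.154.39
  146.97.138.0/24 (146.97.138.0 - 146.97.138.255) does not contain 146.97.154.39
  146.97.152.0/23 (146.97.152.0 - 146.97.153.255) does not contain 146.97.154.39
  130.97.128.0/19 (130.97.128.0 - 130.97.159.255) does not contain 146.97.154.39
  146.97.160.0/19 (146.97.160.0 - 146.97.191.255) does not contain 146.97.154.39
Longest matching prefix is /15 -> next hop R8.

R8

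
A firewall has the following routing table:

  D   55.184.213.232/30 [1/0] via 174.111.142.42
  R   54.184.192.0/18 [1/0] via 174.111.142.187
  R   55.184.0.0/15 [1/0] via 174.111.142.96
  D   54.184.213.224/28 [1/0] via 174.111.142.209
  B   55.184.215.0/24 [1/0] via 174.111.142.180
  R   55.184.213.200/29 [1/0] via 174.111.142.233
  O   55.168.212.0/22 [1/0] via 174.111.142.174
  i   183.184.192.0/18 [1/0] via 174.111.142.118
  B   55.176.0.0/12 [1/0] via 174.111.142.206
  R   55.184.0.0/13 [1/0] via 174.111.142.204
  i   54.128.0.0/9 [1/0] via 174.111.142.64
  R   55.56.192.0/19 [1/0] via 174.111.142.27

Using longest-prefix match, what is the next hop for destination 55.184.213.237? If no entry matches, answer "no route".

Routes whose prefix contains 55.184.213.237:
  55.176.0.0/12 (55.176.0.0 - 55.191.255.255) -> 174.111.142.206
  55.184.0.0/13 (55.184.0.0 - 55.191.255.255) -> 174.111.142.204
  55.184.0.0/15 (55.184.0.0 - 55.185.255.255) -> 174.111.142.96
More-specific entries that do NOT match:
  55.184.213.232/30 (55.184.213.232 - 55.184.213.235) does not contain 55.184.213.237
  55.184.213.200/29 (55.184.213.200 - 55.184.213.207) does not contain 55.184.213.237
  54.184.213.224/28 (54.184.213.224 - 54.184.213.239) does not contain 55.184.213.237
  55.184.215.0/24 (55.184.215.0 - 55.184.215.255) does not contain 55.184.213.237
  55.168.212.0/22 (55.168.212.0 - 55.168.215.255) does not contain 55.184.213.237
  55.56.192.0/19 (55.56.192.0 - 55.56.223.255) does not contain 55.184.213.237
  54.184.192.0/18 (54.184.192.0 - 54.184.255.255) does not contain 55.184.213.237
  183.184.192.0/18 (183.184.192.0 - 183.184.255.255) does not contain 55.184.213.237
Longest matching prefix is /15 -> next hop 174.111.142.96.

174.111.142.96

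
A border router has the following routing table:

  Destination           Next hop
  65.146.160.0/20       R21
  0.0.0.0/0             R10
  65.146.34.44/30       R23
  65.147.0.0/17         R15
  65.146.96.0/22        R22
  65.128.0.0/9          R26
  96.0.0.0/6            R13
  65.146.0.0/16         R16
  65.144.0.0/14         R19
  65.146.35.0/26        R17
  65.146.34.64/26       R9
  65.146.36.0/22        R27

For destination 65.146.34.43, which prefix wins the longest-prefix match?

Entries matching 65.146.34.43:
  0.0.0.0/0 (default, matches everything)
  65.128.0.0/9 (65.128.0.0 - 65.255.255.255)
  65.144.0.0/14 (65.144.0.0 - 65.147.255.255)
  65.146.0.0/16 (65.146.0.0 - 65.146.255.255)
Most specific is 65.146.0.0/16.

65.146.0.0/16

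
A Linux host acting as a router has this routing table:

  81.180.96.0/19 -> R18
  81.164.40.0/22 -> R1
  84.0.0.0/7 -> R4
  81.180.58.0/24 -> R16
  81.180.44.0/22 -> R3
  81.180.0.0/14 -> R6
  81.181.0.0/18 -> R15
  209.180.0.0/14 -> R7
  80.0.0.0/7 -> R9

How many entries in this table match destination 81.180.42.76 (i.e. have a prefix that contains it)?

Prefixes containing 81.180.42.76:
  80.0.0.0/7 (80.0.0.0 - 81.255.255.255)
  81.180.0.0/14 (81.180.0.0 - 81.183.255.255)
Total matching entries: 2.

2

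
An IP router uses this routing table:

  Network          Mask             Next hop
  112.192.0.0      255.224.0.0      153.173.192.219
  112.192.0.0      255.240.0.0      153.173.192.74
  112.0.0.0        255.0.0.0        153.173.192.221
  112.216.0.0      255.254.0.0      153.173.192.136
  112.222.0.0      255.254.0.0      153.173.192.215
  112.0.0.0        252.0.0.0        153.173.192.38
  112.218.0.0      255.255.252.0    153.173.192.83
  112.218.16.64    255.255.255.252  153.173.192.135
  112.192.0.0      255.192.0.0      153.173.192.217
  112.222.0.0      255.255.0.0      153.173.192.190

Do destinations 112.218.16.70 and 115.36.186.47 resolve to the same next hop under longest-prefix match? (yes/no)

112.218.16.70: longest match 112.192.0.0/11 -> 153.173.192.219
115.36.186.47: longest match 112.0.0.0/6 -> 153.173.192.38

no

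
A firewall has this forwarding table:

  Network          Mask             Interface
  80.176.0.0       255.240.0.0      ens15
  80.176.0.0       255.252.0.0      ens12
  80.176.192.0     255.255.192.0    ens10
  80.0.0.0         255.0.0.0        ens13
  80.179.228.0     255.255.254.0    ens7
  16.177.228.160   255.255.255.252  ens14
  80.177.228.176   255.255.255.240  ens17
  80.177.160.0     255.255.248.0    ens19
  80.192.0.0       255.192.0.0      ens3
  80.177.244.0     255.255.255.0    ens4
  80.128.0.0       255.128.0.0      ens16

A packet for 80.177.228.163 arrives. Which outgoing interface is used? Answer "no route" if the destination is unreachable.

Routes whose prefix contains 80.177.228.163:
  80.0.0.0/8 (80.0.0.0 - 80.255.255.255) -> ens13
  80.128.0.0/9 (80.128.0.0 - 80.255.255.255) -> ens16
  80.176.0.0/12 (80.176.0.0 - 80.191.255.255) -> ens15
  80.176.0.0/14 (80.176.0.0 - 80.179.255.255) -> ens12
More-specific entries that do NOT match:
  16.177.228.160/30 (16.177.228.160 - 16.177.228.163) does not contain 80.177.228.163
  80.177.228.176/28 (80.177.228.176 - 80.177.228.191) does not contain 80.177.228.163
  80.177.244.0/24 (80.177.244.0 - 80.177.244.255) does not contain 80.177.228.163
  80.179.228.0/23 (80.179.228.0 - 80.179.229.255) does not contain 80.177.228.163
  80.177.160.0/21 (80.177.160.0 - 80.177.167.255) does not contain 80.177.228.163
  80.176.192.0/18 (80.176.192.0 - 80.176.255.255) does not contain 80.177.228.163
Longest matching prefix is /14 -> interface ens12.

ens12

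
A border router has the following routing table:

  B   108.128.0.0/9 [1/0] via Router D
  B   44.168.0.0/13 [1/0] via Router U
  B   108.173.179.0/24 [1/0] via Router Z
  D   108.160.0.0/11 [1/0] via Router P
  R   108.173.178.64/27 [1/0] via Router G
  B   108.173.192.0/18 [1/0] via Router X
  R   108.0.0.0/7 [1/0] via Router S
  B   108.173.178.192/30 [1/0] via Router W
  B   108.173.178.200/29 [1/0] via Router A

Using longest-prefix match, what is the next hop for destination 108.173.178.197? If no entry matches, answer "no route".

Routes whose prefix contains 108.173.178.197:
  108.0.0.0/7 (108.0.0.0 - 109.255.255.255) -> Router S
  108.128.0.0/9 (108.128.0.0 - 108.255.255.255) -> Router D
  108.160.0.0/11 (108.160.0.0 - 108.191.255.255) -> Router P
More-specific entries that do NOT match:
  108.173.178.192/30 (108.173.178.192 - 108.173.178.195) does not contain 108.173.178.197
  108.173.178.200/29 (108.173.178.200 - 108.173.178.207) does not contain 108.173.178.197
  108.173.178.64/27 (108.173.178.64 - 108.173.178.95) does not contain 108.173.178.197
  108.173.179.0/24 (108.173.179.0 - 108.173.179.255) does not contain 108.173.178.197
  108.173.192.0/18 (108.173.192.0 - 108.173.255.255) does not contain 108.173.178.197
  44.168.0.0/13 (44.168.0.0 - 44.175.255.255) does not contain 108.173.178.197
Longest matching prefix is /11 -> next hop Router P.

Router P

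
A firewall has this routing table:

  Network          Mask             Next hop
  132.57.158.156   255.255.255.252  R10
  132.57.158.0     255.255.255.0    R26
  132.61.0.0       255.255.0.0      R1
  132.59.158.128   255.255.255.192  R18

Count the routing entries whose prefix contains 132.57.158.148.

1

Prefixes containing 132.57.158.148:
  132.57.158.0/24 (132.57.158.0 - 132.57.158.255)
Total matching entries: 1.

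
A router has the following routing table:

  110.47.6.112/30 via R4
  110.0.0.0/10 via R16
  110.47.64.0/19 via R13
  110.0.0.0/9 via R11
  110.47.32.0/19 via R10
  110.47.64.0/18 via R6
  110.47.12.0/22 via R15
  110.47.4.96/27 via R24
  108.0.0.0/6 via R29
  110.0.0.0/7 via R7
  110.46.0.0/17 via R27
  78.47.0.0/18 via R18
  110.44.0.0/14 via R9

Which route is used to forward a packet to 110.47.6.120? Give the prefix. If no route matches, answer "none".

Entries matching 110.47.6.120:
  108.0.0.0/6 (108.0.0.0 - 111.255.255.255)
  110.0.0.0/7 (110.0.0.0 - 111.255.255.255)
  110.0.0.0/9 (110.0.0.0 - 110.127.255.255)
  110.0.0.0/10 (110.0.0.0 - 110.63.255.255)
  110.44.0.0/14 (110.44.0.0 - 110.47.255.255)
Most specific is 110.44.0.0/14.

110.44.0.0/14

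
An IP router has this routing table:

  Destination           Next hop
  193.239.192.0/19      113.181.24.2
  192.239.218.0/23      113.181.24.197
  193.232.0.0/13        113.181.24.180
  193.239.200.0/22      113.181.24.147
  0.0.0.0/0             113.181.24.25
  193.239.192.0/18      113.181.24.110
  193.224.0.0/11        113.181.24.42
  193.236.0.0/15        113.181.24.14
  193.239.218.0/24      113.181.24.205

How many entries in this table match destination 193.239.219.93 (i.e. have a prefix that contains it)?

Prefixes containing 193.239.219.93:
  0.0.0.0/0 (default, matches everything)
  193.224.0.0/11 (193.224.0.0 - 193.255.255.255)
  193.232.0.0/13 (193.232.0.0 - 193.239.255.255)
  193.239.192.0/18 (193.239.192.0 - 193.239.255.255)
  193.239.192.0/19 (193.239.192.0 - 193.239.223.255)
Total matching entries: 5.

5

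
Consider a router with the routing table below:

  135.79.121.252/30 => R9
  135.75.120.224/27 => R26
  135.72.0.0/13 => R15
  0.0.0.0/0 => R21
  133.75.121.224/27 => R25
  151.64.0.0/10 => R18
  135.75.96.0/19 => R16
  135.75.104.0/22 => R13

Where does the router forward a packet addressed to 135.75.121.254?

Routes whose prefix contains 135.75.121.254:
  0.0.0.0/0 (default, matches everything) -> R21
  135.72.0.0/13 (135.72.0.0 - 135.79.255.255) -> R15
  135.75.96.0/19 (135.75.96.0 - 135.75.127.255) -> R16
More-specific entries that do NOT match:
  135.79.121.252/30 (135.79.121.252 - 135.79.121.255) does not contain 135.75.121.254
  135.75.120.224/27 (135.75.120.224 - 135.75.120.255) does not contain 135.75.121.254
  133.75.121.224/27 (133.75.121.224 - 133.75.121.255) does not contain 135.75.121.254
  135.75.104.0/22 (135.75.104.0 - 135.75.107.255) does not contain 135.75.121.254
Longest matching prefix is /19 -> next hop R16.

R16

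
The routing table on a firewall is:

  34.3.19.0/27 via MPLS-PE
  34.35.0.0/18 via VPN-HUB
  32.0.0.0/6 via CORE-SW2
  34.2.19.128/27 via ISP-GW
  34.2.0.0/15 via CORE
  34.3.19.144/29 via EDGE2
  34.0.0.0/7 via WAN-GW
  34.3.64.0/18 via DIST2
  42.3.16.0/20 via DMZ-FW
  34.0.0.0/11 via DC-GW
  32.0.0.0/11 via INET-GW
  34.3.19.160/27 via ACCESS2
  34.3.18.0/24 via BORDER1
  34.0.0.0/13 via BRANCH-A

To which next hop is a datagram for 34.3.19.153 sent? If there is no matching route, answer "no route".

Routes whose prefix contains 34.3.19.153:
  32.0.0.0/6 (32.0.0.0 - 35.255.255.255) -> CORE-SW2
  34.0.0.0/7 (34.0.0.0 - 35.255.255.255) -> WAN-GW
  34.0.0.0/11 (34.0.0.0 - 34.31.255.255) -> DC-GW
  34.0.0.0/13 (34.0.0.0 - 34.7.255.255) -> BRANCH-A
  34.2.0.0/15 (34.2.0.0 - 34.3.255.255) -> CORE
More-specific entries that do NOT match:
  34.3.19.144/29 (34.3.19.144 - 34.3.19.151) does not contain 34.3.19.153
  34.3.19.0/27 (34.3.19.0 - 34.3.19.31) does not contain 34.3.19.153
  34.2.19.128/27 (34.2.19.128 - 34.2.19.159) does not contain 34.3.19.153
  34.3.19.160/27 (34.3.19.160 - 34.3.19.191) does not contain 34.3.19.153
  34.3.18.0/24 (34.3.18.0 - 34.3.18.255) does not contain 34.3.19.153
  42.3.16.0/20 (42.3.16.0 - 42.3.31.255) does not contain 34.3.19.153
  34.35.0.0/18 (34.35.0.0 - 34.35.63.255) does not contain 34.3.19.153
  34.3.64.0/18 (34.3.64.0 - 34.3.127.255) does not contain 34.3.19.153
Longest matching prefix is /15 -> next hop CORE.

CORE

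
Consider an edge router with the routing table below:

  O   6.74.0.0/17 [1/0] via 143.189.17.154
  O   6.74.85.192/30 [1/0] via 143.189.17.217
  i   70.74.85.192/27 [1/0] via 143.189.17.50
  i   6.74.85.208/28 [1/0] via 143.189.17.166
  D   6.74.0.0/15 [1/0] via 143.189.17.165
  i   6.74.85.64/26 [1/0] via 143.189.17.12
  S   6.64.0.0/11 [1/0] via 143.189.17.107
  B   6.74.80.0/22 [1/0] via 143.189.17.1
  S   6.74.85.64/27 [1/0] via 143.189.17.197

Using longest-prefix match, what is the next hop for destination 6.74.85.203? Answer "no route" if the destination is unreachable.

143.189.17.154

Routes whose prefix contains 6.74.85.203:
  6.64.0.0/11 (6.64.0.0 - 6.95.255.255) -> 143.189.17.107
  6.74.0.0/15 (6.74.0.0 - 6.75.255.255) -> 143.189.17.165
  6.74.0.0/17 (6.74.0.0 - 6.74.127.255) -> 143.189.17.154
More-specific entries that do NOT match:
  6.74.85.192/30 (6.74.85.192 - 6.74.85.195) does not contain 6.74.85.203
  6.74.85.208/28 (6.74.85.208 - 6.74.85.223) does not contain 6.74.85.203
  70.74.85.192/27 (70.74.85.192 - 70.74.85.223) does not contain 6.74.85.203
  6.74.85.64/27 (6.74.85.64 - 6.74.85.95) does not contain 6.74.85.203
  6.74.85.64/26 (6.74.85.64 - 6.74.85.127) does not contain 6.74.85.203
  6.74.80.0/22 (6.74.80.0 - 6.74.83.255) does not contain 6.74.85.203
Longest matching prefix is /17 -> next hop 143.189.17.154.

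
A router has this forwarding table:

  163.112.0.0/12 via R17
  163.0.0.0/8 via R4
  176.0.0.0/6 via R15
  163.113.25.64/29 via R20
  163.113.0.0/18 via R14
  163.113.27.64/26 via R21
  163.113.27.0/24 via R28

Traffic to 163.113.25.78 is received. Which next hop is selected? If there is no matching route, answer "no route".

R14

Routes whose prefix contains 163.113.25.78:
  163.0.0.0/8 (163.0.0.0 - 163.255.255.255) -> R4
  163.112.0.0/12 (163.112.0.0 - 163.127.255.255) -> R17
  163.113.0.0/18 (163.113.0.0 - 163.113.63.255) -> R14
More-specific entries that do NOT match:
  163.113.25.64/29 (163.113.25.64 - 163.113.25.71) does not contain 163.113.25.78
  163.113.27.64/26 (163.113.27.64 - 163.113.27.127) does not contain 163.113.25.78
  163.113.27.0/24 (163.113.27.0 - 163.113.27.255) does not contain 163.113.25.78
Longest matching prefix is /18 -> next hop R14.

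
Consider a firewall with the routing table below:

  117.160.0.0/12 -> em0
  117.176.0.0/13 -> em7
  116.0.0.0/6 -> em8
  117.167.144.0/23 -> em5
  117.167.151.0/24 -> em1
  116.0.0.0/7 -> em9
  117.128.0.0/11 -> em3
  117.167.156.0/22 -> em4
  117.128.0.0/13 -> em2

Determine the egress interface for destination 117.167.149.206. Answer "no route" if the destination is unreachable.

em0

Routes whose prefix contains 117.167.149.206:
  116.0.0.0/6 (116.0.0.0 - 119.255.255.255) -> em8
  116.0.0.0/7 (116.0.0.0 - 117.255.255.255) -> em9
  117.160.0.0/12 (117.160.0.0 - 117.175.255.255) -> em0
More-specific entries that do NOT match:
  117.167.151.0/24 (117.167.151.0 - 117.167.151.255) does not contain 117.167.149.206
  117.167.144.0/23 (117.167.144.0 - 117.167.145.255) does not contain 117.167.149.206
  117.167.156.0/22 (117.167.156.0 - 117.167.159.255) does not contain 117.167.149.206
  117.176.0.0/13 (117.176.0.0 - 117.183.255.255) does not contain 117.167.149.206
  117.128.0.0/13 (117.128.0.0 - 117.135.255.255) does not contain 117.167.149.206
Longest matching prefix is /12 -> interface em0.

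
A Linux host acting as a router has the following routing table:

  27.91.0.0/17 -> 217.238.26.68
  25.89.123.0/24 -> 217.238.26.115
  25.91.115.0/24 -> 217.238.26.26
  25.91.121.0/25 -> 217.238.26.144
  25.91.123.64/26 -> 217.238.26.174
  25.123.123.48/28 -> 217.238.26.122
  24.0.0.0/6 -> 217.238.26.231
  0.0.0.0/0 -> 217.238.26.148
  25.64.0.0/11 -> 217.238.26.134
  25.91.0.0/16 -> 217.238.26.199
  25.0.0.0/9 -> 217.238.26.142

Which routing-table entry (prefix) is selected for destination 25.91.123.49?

25.91.0.0/16

Entries matching 25.91.123.49:
  0.0.0.0/0 (default, matches everything)
  24.0.0.0/6 (24.0.0.0 - 27.255.255.255)
  25.0.0.0/9 (25.0.0.0 - 25.127.255.255)
  25.64.0.0/11 (25.64.0.0 - 25.95.255.255)
  25.91.0.0/16 (25.91.0.0 - 25.91.255.255)
Most specific is 25.91.0.0/16.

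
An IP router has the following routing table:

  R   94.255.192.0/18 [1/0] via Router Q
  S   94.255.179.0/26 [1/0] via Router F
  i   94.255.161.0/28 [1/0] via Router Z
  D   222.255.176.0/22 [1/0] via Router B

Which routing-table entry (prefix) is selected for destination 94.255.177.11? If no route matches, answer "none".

94.255.177.11 is outside every listed prefix and there is no default route.

none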